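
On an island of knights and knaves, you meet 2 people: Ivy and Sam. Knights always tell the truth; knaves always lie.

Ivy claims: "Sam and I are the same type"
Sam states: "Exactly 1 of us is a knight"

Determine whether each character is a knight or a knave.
Ivy is a knave.
Sam is a knight.

Verification:
- Ivy (knave) says "Sam and I are the same type" - this is FALSE (a lie) because Ivy is a knave and Sam is a knight.
- Sam (knight) says "Exactly 1 of us is a knight" - this is TRUE because there are 1 knights.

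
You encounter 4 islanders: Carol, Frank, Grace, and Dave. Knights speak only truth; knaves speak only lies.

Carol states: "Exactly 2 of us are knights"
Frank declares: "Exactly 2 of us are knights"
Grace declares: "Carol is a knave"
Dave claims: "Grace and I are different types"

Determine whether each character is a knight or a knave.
Carol is a knight.
Frank is a knight.
Grace is a knave.
Dave is a knave.

Verification:
- Carol (knight) says "Exactly 2 of us are knights" - this is TRUE because there are 2 knights.
- Frank (knight) says "Exactly 2 of us are knights" - this is TRUE because there are 2 knights.
- Grace (knave) says "Carol is a knave" - this is FALSE (a lie) because Carol is a knight.
- Dave (knave) says "Grace and I are different types" - this is FALSE (a lie) because Dave is a knave and Grace is a knave.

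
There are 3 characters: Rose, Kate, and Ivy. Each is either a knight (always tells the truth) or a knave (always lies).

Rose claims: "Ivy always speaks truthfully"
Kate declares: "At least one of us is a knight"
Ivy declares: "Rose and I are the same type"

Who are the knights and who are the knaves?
Rose is a knight.
Kate is a knight.
Ivy is a knight.

Verification:
- Rose (knight) says "Ivy always speaks truthfully" - this is TRUE because Ivy is a knight.
- Kate (knight) says "At least one of us is a knight" - this is TRUE because Rose, Kate, and Ivy are knights.
- Ivy (knight) says "Rose and I are the same type" - this is TRUE because Ivy is a knight and Rose is a knight.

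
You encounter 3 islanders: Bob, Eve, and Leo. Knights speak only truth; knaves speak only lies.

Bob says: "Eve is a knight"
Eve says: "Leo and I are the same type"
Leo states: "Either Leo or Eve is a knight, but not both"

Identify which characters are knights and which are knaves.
Bob is a knave.
Eve is a knave.
Leo is a knight.

Verification:
- Bob (knave) says "Eve is a knight" - this is FALSE (a lie) because Eve is a knave.
- Eve (knave) says "Leo and I are the same type" - this is FALSE (a lie) because Eve is a knave and Leo is a knight.
- Leo (knight) says "Either Leo or Eve is a knight, but not both" - this is TRUE because Leo is a knight and Eve is a knave.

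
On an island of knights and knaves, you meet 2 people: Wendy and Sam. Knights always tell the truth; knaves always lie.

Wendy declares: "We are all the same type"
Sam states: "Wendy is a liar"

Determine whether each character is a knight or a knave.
Wendy is a knave.
Sam is a knight.

Verification:
- Wendy (knave) says "We are all the same type" - this is FALSE (a lie) because Sam is a knight and Wendy is a knave.
- Sam (knight) says "Wendy is a liar" - this is TRUE because Wendy is a knave.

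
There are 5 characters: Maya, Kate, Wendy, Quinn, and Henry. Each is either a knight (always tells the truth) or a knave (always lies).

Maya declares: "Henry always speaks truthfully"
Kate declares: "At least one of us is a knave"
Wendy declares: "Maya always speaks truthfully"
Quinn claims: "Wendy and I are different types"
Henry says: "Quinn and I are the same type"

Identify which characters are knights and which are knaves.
Maya is a knave.
Kate is a knight.
Wendy is a knave.
Quinn is a knight.
Henry is a knave.

Verification:
- Maya (knave) says "Henry always speaks truthfully" - this is FALSE (a lie) because Henry is a knave.
- Kate (knight) says "At least one of us is a knave" - this is TRUE because Maya, Wendy, and Henry are knaves.
- Wendy (knave) says "Maya always speaks truthfully" - this is FALSE (a lie) because Maya is a knave.
- Quinn (knight) says "Wendy and I are different types" - this is TRUE because Quinn is a knight and Wendy is a knave.
- Henry (knave) says "Quinn and I are the same type" - this is FALSE (a lie) because Henry is a knave and Quinn is a knight.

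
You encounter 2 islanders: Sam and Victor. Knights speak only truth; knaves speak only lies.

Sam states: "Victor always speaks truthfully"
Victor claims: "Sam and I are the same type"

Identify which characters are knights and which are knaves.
Sam is a knight.
Victor is a knight.

Verification:
- Sam (knight) says "Victor always speaks truthfully" - this is TRUE because Victor is a knight.
- Victor (knight) says "Sam and I are the same type" - this is TRUE because Victor is a knight and Sam is a knight.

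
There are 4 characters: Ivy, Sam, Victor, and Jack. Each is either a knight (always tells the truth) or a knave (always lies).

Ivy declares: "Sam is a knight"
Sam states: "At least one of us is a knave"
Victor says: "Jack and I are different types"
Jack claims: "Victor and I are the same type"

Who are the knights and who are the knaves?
Ivy is a knight.
Sam is a knight.
Victor is a knight.
Jack is a knave.

Verification:
- Ivy (knight) says "Sam is a knight" - this is TRUE because Sam is a knight.
- Sam (knight) says "At least one of us is a knave" - this is TRUE because Jack is a knave.
- Victor (knight) says "Jack and I are different types" - this is TRUE because Victor is a knight and Jack is a knave.
- Jack (knave) says "Victor and I are the same type" - this is FALSE (a lie) because Jack is a knave and Victor is a knight.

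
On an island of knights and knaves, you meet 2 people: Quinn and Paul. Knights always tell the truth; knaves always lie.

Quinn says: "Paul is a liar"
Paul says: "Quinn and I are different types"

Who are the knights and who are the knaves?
Quinn is a knave.
Paul is a knight.

Verification:
- Quinn (knave) says "Paul is a liar" - this is FALSE (a lie) because Paul is a knight.
- Paul (knight) says "Quinn and I are different types" - this is TRUE because Paul is a knight and Quinn is a knave.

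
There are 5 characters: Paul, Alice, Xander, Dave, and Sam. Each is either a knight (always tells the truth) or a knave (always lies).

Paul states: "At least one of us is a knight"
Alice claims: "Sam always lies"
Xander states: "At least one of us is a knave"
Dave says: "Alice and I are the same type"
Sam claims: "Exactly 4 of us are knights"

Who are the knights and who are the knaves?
Paul is a knight.
Alice is a knight.
Xander is a knight.
Dave is a knave.
Sam is a knave.

Verification:
- Paul (knight) says "At least one of us is a knight" - this is TRUE because Paul, Alice, and Xander are knights.
- Alice (knight) says "Sam always lies" - this is TRUE because Sam is a knave.
- Xander (knight) says "At least one of us is a knave" - this is TRUE because Dave and Sam are knaves.
- Dave (knave) says "Alice and I are the same type" - this is FALSE (a lie) because Dave is a knave and Alice is a knight.
- Sam (knave) says "Exactly 4 of us are knights" - this is FALSE (a lie) because there are 3 knights.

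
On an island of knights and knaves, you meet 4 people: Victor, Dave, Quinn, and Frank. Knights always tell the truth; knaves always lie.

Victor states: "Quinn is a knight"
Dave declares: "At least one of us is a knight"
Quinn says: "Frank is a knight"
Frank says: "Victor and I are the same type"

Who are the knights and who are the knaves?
Victor is a knight.
Dave is a knight.
Quinn is a knight.
Frank is a knight.

Verification:
- Victor (knight) says "Quinn is a knight" - this is TRUE because Quinn is a knight.
- Dave (knight) says "At least one of us is a knight" - this is TRUE because Victor, Dave, Quinn, and Frank are knights.
- Quinn (knight) says "Frank is a knight" - this is TRUE because Frank is a knight.
- Frank (knight) says "Victor and I are the same type" - this is TRUE because Frank is a knight and Victor is a knight.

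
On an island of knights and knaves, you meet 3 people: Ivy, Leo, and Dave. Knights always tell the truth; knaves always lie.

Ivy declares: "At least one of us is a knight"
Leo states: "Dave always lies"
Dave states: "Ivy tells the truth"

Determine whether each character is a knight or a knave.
Ivy is a knight.
Leo is a knave.
Dave is a knight.

Verification:
- Ivy (knight) says "At least one of us is a knight" - this is TRUE because Ivy and Dave are knights.
- Leo (knave) says "Dave always lies" - this is FALSE (a lie) because Dave is a knight.
- Dave (knight) says "Ivy tells the truth" - this is TRUE because Ivy is a knight.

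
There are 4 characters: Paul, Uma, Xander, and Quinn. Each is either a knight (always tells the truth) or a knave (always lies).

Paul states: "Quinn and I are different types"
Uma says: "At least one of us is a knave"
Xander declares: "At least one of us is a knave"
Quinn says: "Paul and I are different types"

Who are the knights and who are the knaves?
Paul is a knave.
Uma is a knight.
Xander is a knight.
Quinn is a knave.

Verification:
- Paul (knave) says "Quinn and I are different types" - this is FALSE (a lie) because Paul is a knave and Quinn is a knave.
- Uma (knight) says "At least one of us is a knave" - this is TRUE because Paul and Quinn are knaves.
- Xander (knight) says "At least one of us is a knave" - this is TRUE because Paul and Quinn are knaves.
- Quinn (knave) says "Paul and I are different types" - this is FALSE (a lie) because Quinn is a knave and Paul is a knave.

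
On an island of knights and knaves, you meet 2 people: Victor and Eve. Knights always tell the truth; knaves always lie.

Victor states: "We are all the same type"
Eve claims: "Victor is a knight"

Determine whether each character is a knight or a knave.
Victor is a knight.
Eve is a knight.

Verification:
- Victor (knight) says "We are all the same type" - this is TRUE because Victor and Eve are knights.
- Eve (knight) says "Victor is a knight" - this is TRUE because Victor is a knight.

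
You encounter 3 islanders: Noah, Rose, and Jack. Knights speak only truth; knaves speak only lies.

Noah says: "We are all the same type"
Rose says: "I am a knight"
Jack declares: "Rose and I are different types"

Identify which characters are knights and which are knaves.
Noah is a knave.
Rose is a knave.
Jack is a knight.

Verification:
- Noah (knave) says "We are all the same type" - this is FALSE (a lie) because Jack is a knight and Noah and Rose are knaves.
- Rose (knave) says "I am a knight" - this is FALSE (a lie) because Rose is a knave.
- Jack (knight) says "Rose and I are different types" - this is TRUE because Jack is a knight and Rose is a knave.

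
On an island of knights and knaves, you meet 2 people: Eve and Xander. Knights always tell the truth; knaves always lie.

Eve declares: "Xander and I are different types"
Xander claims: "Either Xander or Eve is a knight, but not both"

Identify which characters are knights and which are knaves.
Eve is a knave.
Xander is a knave.

Verification:
- Eve (knave) says "Xander and I are different types" - this is FALSE (a lie) because Eve is a knave and Xander is a knave.
- Xander (knave) says "Either Xander or Eve is a knight, but not both" - this is FALSE (a lie) because Xander is a knave and Eve is a knave.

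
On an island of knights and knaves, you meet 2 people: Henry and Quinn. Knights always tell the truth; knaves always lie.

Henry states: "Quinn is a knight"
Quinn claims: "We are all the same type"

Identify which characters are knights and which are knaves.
Henry is a knight.
Quinn is a knight.

Verification:
- Henry (knight) says "Quinn is a knight" - this is TRUE because Quinn is a knight.
- Quinn (knight) says "We are all the same type" - this is TRUE because Henry and Quinn are knights.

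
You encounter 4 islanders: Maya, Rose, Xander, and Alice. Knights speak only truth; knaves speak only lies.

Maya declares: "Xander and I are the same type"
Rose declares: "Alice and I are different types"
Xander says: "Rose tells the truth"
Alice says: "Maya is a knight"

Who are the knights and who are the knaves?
Maya is a knave.
Rose is a knight.
Xander is a knight.
Alice is a knave.

Verification:
- Maya (knave) says "Xander and I are the same type" - this is FALSE (a lie) because Maya is a knave and Xander is a knight.
- Rose (knight) says "Alice and I are different types" - this is TRUE because Rose is a knight and Alice is a knave.
- Xander (knight) says "Rose tells the truth" - this is TRUE because Rose is a knight.
- Alice (knave) says "Maya is a knight" - this is FALSE (a lie) because Maya is a knave.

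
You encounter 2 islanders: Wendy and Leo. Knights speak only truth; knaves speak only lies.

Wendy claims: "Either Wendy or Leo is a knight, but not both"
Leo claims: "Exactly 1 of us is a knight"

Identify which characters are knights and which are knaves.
Wendy is a knave.
Leo is a knave.

Verification:
- Wendy (knave) says "Either Wendy or Leo is a knight, but not both" - this is FALSE (a lie) because Wendy is a knave and Leo is a knave.
- Leo (knave) says "Exactly 1 of us is a knight" - this is FALSE (a lie) because there are 0 knights.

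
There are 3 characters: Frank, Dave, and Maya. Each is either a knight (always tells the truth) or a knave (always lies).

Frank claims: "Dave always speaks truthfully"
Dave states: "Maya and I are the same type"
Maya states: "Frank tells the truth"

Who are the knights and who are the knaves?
Frank is a knight.
Dave is a knight.
Maya is a knight.

Verification:
- Frank (knight) says "Dave always speaks truthfully" - this is TRUE because Dave is a knight.
- Dave (knight) says "Maya and I are the same type" - this is TRUE because Dave is a knight and Maya is a knight.
- Maya (knight) says "Frank tells the truth" - this is TRUE because Frank is a knight.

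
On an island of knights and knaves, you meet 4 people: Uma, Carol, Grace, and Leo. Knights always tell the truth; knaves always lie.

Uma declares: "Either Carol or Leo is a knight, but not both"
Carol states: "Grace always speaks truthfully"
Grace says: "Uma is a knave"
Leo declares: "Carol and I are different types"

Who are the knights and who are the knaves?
Uma is a knight.
Carol is a knave.
Grace is a knave.
Leo is a knight.

Verification:
- Uma (knight) says "Either Carol or Leo is a knight, but not both" - this is TRUE because Carol is a knave and Leo is a knight.
- Carol (knave) says "Grace always speaks truthfully" - this is FALSE (a lie) because Grace is a knave.
- Grace (knave) says "Uma is a knave" - this is FALSE (a lie) because Uma is a knight.
- Leo (knight) says "Carol and I are different types" - this is TRUE because Leo is a knight and Carol is a knave.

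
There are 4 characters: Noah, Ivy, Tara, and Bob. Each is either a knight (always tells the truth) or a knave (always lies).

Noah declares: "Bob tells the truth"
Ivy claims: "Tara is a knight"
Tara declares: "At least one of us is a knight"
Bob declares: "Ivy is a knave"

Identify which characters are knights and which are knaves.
Noah is a knave.
Ivy is a knight.
Tara is a knight.
Bob is a knave.

Verification:
- Noah (knave) says "Bob tells the truth" - this is FALSE (a lie) because Bob is a knave.
- Ivy (knight) says "Tara is a knight" - this is TRUE because Tara is a knight.
- Tara (knight) says "At least one of us is a knight" - this is TRUE because Ivy and Tara are knights.
- Bob (knave) says "Ivy is a knave" - this is FALSE (a lie) because Ivy is a knight.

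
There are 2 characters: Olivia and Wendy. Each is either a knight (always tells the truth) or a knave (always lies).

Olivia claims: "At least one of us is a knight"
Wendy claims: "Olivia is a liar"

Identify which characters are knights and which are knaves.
Olivia is a knight.
Wendy is a knave.

Verification:
- Olivia (knight) says "At least one of us is a knight" - this is TRUE because Olivia is a knight.
- Wendy (knave) says "Olivia is a liar" - this is FALSE (a lie) because Olivia is a knight.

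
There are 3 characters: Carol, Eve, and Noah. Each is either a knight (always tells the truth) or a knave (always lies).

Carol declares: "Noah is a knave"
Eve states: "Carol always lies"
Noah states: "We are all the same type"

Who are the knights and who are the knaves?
Carol is a knight.
Eve is a knave.
Noah is a knave.

Verification:
- Carol (knight) says "Noah is a knave" - this is TRUE because Noah is a knave.
- Eve (knave) says "Carol always lies" - this is FALSE (a lie) because Carol is a knight.
- Noah (knave) says "We are all the same type" - this is FALSE (a lie) because Carol is a knight and Eve and Noah are knaves.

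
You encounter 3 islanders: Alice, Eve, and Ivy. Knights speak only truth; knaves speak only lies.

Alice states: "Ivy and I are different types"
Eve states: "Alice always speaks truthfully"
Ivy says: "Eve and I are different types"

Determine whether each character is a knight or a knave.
Alice is a knave.
Eve is a knave.
Ivy is a knave.

Verification:
- Alice (knave) says "Ivy and I are different types" - this is FALSE (a lie) because Alice is a knave and Ivy is a knave.
- Eve (knave) says "Alice always speaks truthfully" - this is FALSE (a lie) because Alice is a knave.
- Ivy (knave) says "Eve and I are different types" - this is FALSE (a lie) because Ivy is a knave and Eve is a knave.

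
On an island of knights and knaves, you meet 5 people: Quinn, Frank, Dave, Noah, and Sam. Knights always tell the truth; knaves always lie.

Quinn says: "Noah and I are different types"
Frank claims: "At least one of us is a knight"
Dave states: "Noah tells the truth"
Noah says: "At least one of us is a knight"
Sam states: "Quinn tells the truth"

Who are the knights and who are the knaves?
Quinn is a knave.
Frank is a knave.
Dave is a knave.
Noah is a knave.
Sam is a knave.

Verification:
- Quinn (knave) says "Noah and I are different types" - this is FALSE (a lie) because Quinn is a knave and Noah is a knave.
- Frank (knave) says "At least one of us is a knight" - this is FALSE (a lie) because no one is a knight.
- Dave (knave) says "Noah tells the truth" - this is FALSE (a lie) because Noah is a knave.
- Noah (knave) says "At least one of us is a knight" - this is FALSE (a lie) because no one is a knight.
- Sam (knave) says "Quinn tells the truth" - this is FALSE (a lie) because Quinn is a knave.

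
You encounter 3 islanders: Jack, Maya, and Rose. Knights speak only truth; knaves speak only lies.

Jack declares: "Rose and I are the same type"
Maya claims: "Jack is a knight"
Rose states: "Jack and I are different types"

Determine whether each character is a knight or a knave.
Jack is a knave.
Maya is a knave.
Rose is a knight.

Verification:
- Jack (knave) says "Rose and I are the same type" - this is FALSE (a lie) because Jack is a knave and Rose is a knight.
- Maya (knave) says "Jack is a knight" - this is FALSE (a lie) because Jack is a knave.
- Rose (knight) says "Jack and I are different types" - this is TRUE because Rose is a knight and Jack is a knave.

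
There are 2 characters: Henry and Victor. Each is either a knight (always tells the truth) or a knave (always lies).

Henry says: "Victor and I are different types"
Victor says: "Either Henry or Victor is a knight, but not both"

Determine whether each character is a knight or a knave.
Henry is a knave.
Victor is a knave.

Verification:
- Henry (knave) says "Victor and I are different types" - this is FALSE (a lie) because Henry is a knave and Victor is a knave.
- Victor (knave) says "Either Henry or Victor is a knight, but not both" - this is FALSE (a lie) because Henry is a knave and Victor is a knave.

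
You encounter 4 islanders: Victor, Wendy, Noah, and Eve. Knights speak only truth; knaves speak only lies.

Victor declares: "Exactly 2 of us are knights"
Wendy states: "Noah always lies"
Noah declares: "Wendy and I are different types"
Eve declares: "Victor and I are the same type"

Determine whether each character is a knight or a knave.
Victor is a knight.
Wendy is a knave.
Noah is a knight.
Eve is a knave.

Verification:
- Victor (knight) says "Exactly 2 of us are knights" - this is TRUE because there are 2 knights.
- Wendy (knave) says "Noah always lies" - this is FALSE (a lie) because Noah is a knight.
- Noah (knight) says "Wendy and I are different types" - this is TRUE because Noah is a knight and Wendy is a knave.
- Eve (knave) says "Victor and I are the same type" - this is FALSE (a lie) because Eve is a knave and Victor is a knight.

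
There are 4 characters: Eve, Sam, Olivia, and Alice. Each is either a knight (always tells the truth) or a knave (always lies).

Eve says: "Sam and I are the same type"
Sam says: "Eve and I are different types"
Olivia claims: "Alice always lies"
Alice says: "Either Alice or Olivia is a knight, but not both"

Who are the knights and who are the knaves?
Eve is a knave.
Sam is a knight.
Olivia is a knave.
Alice is a knight.

Verification:
- Eve (knave) says "Sam and I are the same type" - this is FALSE (a lie) because Eve is a knave and Sam is a knight.
- Sam (knight) says "Eve and I are different types" - this is TRUE because Sam is a knight and Eve is a knave.
- Olivia (knave) says "Alice always lies" - this is FALSE (a lie) because Alice is a knight.
- Alice (knight) says "Either Alice or Olivia is a knight, but not both" - this is TRUE because Alice is a knight and Olivia is a knave.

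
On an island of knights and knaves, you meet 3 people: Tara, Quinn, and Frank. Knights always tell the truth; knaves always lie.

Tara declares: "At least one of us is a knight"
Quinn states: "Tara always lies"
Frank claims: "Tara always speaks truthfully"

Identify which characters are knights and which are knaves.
Tara is a knight.
Quinn is a knave.
Frank is a knight.

Verification:
- Tara (knight) says "At least one of us is a knight" - this is TRUE because Tara and Frank are knights.
- Quinn (knave) says "Tara always lies" - this is FALSE (a lie) because Tara is a knight.
- Frank (knight) says "Tara always speaks truthfully" - this is TRUE because Tara is a knight.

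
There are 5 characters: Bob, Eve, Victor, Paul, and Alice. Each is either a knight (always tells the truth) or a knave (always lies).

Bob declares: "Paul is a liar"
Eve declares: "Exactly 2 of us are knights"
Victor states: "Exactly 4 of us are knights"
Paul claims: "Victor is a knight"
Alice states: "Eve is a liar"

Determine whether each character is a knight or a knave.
Bob is a knight.
Eve is a knight.
Victor is a knave.
Paul is a knave.
Alice is a knave.

Verification:
- Bob (knight) says "Paul is a liar" - this is TRUE because Paul is a knave.
- Eve (knight) says "Exactly 2 of us are knights" - this is TRUE because there are 2 knights.
- Victor (knave) says "Exactly 4 of us are knights" - this is FALSE (a lie) because there are 2 knights.
- Paul (knave) says "Victor is a knight" - this is FALSE (a lie) because Victor is a knave.
- Alice (knave) says "Eve is a liar" - this is FALSE (a lie) because Eve is a knight.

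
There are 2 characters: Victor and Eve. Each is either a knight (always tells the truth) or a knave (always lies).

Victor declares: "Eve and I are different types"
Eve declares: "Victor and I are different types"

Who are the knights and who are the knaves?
Victor is a knave.
Eve is a knave.

Verification:
- Victor (knave) says "Eve and I are different types" - this is FALSE (a lie) because Victor is a knave and Eve is a knave.
- Eve (knave) says "Victor and I are different types" - this is FALSE (a lie) because Eve is a knave and Victor is a knave.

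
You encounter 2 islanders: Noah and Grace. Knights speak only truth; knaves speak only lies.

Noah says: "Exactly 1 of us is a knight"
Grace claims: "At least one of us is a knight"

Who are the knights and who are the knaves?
Noah is a knave.
Grace is a knave.

Verification:
- Noah (knave) says "Exactly 1 of us is a knight" - this is FALSE (a lie) because there are 0 knights.
- Grace (knave) says "At least one of us is a knight" - this is FALSE (a lie) because no one is a knight.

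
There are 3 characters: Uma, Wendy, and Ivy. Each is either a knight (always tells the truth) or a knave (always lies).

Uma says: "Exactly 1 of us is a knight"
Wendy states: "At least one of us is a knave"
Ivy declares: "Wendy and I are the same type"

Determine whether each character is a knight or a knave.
Uma is a knave.
Wendy is a knight.
Ivy is a knight.

Verification:
- Uma (knave) says "Exactly 1 of us is a knight" - this is FALSE (a lie) because there are 2 knights.
- Wendy (knight) says "At least one of us is a knave" - this is TRUE because Uma is a knave.
- Ivy (knight) says "Wendy and I are the same type" - this is TRUE because Ivy is a knight and Wendy is a knight.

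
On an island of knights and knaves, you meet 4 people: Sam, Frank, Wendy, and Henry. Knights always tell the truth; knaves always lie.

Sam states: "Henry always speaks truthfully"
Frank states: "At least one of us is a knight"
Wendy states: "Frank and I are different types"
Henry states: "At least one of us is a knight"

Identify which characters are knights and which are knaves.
Sam is a knave.
Frank is a knave.
Wendy is a knave.
Henry is a knave.

Verification:
- Sam (knave) says "Henry always speaks truthfully" - this is FALSE (a lie) because Henry is a knave.
- Frank (knave) says "At least one of us is a knight" - this is FALSE (a lie) because no one is a knight.
- Wendy (knave) says "Frank and I are different types" - this is FALSE (a lie) because Wendy is a knave and Frank is a knave.
- Henry (knave) says "At least one of us is a knight" - this is FALSE (a lie) because no one is a knight.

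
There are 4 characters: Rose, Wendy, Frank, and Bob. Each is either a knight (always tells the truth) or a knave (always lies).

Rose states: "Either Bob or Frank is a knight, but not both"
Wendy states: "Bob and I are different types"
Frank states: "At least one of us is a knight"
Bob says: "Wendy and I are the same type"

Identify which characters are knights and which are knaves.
Rose is a knight.
Wendy is a knight.
Frank is a knight.
Bob is a knave.

Verification:
- Rose (knight) says "Either Bob or Frank is a knight, but not both" - this is TRUE because Bob is a knave and Frank is a knight.
- Wendy (knight) says "Bob and I are different types" - this is TRUE because Wendy is a knight and Bob is a knave.
- Frank (knight) says "At least one of us is a knight" - this is TRUE because Rose, Wendy, and Frank are knights.
- Bob (knave) says "Wendy and I are the same type" - this is FALSE (a lie) because Bob is a knave and Wendy is a knight.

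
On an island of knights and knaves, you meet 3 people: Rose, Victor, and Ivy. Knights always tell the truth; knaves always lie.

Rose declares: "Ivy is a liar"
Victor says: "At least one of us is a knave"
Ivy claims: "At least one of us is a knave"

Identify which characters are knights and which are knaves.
Rose is a knave.
Victor is a knight.
Ivy is a knight.

Verification:
- Rose (knave) says "Ivy is a liar" - this is FALSE (a lie) because Ivy is a knight.
- Victor (knight) says "At least one of us is a knave" - this is TRUE because Rose is a knave.
- Ivy (knight) says "At least one of us is a knave" - this is TRUE because Rose is a knave.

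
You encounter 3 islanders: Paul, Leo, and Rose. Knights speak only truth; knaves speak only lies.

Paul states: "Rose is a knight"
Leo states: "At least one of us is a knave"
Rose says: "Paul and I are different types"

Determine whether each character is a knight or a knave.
Paul is a knave.
Leo is a knight.
Rose is a knave.

Verification:
- Paul (knave) says "Rose is a knight" - this is FALSE (a lie) because Rose is a knave.
- Leo (knight) says "At least one of us is a knave" - this is TRUE because Paul and Rose are knaves.
- Rose (knave) says "Paul and I are different types" - this is FALSE (a lie) because Rose is a knave and Paul is a knave.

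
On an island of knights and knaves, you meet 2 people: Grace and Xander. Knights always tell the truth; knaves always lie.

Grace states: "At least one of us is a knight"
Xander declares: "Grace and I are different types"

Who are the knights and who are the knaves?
Grace is a knave.
Xander is a knave.

Verification:
- Grace (knave) says "At least one of us is a knight" - this is FALSE (a lie) because no one is a knight.
- Xander (knave) says "Grace and I are different types" - this is FALSE (a lie) because Xander is a knave and Grace is a knave.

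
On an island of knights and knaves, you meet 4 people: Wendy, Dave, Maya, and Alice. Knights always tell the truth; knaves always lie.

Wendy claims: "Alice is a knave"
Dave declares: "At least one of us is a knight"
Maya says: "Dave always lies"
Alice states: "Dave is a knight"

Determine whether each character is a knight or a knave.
Wendy is a knave.
Dave is a knight.
Maya is a knave.
Alice is a knight.

Verification:
- Wendy (knave) says "Alice is a knave" - this is FALSE (a lie) because Alice is a knight.
- Dave (knight) says "At least one of us is a knight" - this is TRUE because Dave and Alice are knights.
- Maya (knave) says "Dave always lies" - this is FALSE (a lie) because Dave is a knight.
- Alice (knight) says "Dave is a knight" - this is TRUE because Dave is a knight.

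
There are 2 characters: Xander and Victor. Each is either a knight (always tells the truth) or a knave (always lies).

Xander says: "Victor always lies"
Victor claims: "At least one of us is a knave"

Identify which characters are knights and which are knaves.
Xander is a knave.
Victor is a knight.

Verification:
- Xander (knave) says "Victor always lies" - this is FALSE (a lie) because Victor is a knight.
- Victor (knight) says "At least one of us is a knave" - this is TRUE because Xander is a knave.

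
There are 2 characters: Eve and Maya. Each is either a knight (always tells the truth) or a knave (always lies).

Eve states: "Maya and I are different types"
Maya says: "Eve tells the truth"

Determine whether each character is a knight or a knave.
Eve is a knave.
Maya is a knave.

Verification:
- Eve (knave) says "Maya and I are different types" - this is FALSE (a lie) because Eve is a knave and Maya is a knave.
- Maya (knave) says "Eve tells the truth" - this is FALSE (a lie) because Eve is a knave.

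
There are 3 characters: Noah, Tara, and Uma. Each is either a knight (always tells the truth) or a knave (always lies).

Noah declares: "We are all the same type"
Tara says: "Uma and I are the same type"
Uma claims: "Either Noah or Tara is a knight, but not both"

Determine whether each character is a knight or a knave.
Noah is a knave.
Tara is a knight.
Uma is a knight.

Verification:
- Noah (knave) says "We are all the same type" - this is FALSE (a lie) because Tara and Uma are knights and Noah is a knave.
- Tara (knight) says "Uma and I are the same type" - this is TRUE because Tara is a knight and Uma is a knight.
- Uma (knight) says "Either Noah or Tara is a knight, but not both" - this is TRUE because Noah is a knave and Tara is a knight.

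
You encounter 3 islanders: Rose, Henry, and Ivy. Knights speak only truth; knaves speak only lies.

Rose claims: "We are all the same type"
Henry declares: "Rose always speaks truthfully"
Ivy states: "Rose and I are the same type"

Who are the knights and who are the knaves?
Rose is a knight.
Henry is a knight.
Ivy is a knight.

Verification:
- Rose (knight) says "We are all the same type" - this is TRUE because Rose, Henry, and Ivy are knights.
- Henry (knight) says "Rose always speaks truthfully" - this is TRUE because Rose is a knight.
- Ivy (knight) says "Rose and I are the same type" - this is TRUE because Ivy is a knight and Rose is a knight.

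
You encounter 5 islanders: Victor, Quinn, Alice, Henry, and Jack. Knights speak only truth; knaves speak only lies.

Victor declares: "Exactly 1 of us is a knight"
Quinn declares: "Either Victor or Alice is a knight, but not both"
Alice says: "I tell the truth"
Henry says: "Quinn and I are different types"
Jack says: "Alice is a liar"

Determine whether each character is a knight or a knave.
Victor is a knave.
Quinn is a knave.
Alice is a knave.
Henry is a knight.
Jack is a knight.

Verification:
- Victor (knave) says "Exactly 1 of us is a knight" - this is FALSE (a lie) because there are 2 knights.
- Quinn (knave) says "Either Victor or Alice is a knight, but not both" - this is FALSE (a lie) because Victor is a knave and Alice is a knave.
- Alice (knave) says "I tell the truth" - this is FALSE (a lie) because Alice is a knave.
- Henry (knight) says "Quinn and I are different types" - this is TRUE because Henry is a knight and Quinn is a knave.
- Jack (knight) says "Alice is a liar" - this is TRUE because Alice is a knave.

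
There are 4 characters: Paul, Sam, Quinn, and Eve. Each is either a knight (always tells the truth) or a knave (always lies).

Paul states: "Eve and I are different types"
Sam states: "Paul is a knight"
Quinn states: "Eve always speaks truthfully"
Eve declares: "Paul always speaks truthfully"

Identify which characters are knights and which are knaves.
Paul is a knave.
Sam is a knave.
Quinn is a knave.
Eve is a knave.

Verification:
- Paul (knave) says "Eve and I are different types" - this is FALSE (a lie) because Paul is a knave and Eve is a knave.
- Sam (knave) says "Paul is a knight" - this is FALSE (a lie) because Paul is a knave.
- Quinn (knave) says "Eve always speaks truthfully" - this is FALSE (a lie) because Eve is a knave.
- Eve (knave) says "Paul always speaks truthfully" - this is FALSE (a lie) because Paul is a knave.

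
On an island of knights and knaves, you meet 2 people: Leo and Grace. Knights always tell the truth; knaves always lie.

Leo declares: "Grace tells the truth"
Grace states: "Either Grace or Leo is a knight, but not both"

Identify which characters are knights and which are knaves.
Leo is a knave.
Grace is a knave.

Verification:
- Leo (knave) says "Grace tells the truth" - this is FALSE (a lie) because Grace is a knave.
- Grace (knave) says "Either Grace or Leo is a knight, but not both" - this is FALSE (a lie) because Grace is a knave and Leo is a knave.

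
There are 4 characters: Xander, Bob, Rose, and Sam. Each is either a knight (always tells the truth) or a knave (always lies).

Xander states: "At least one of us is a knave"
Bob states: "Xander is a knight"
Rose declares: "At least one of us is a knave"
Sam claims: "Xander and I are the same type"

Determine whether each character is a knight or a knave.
Xander is a knight.
Bob is a knight.
Rose is a knight.
Sam is a knave.

Verification:
- Xander (knight) says "At least one of us is a knave" - this is TRUE because Sam is a knave.
- Bob (knight) says "Xander is a knight" - this is TRUE because Xander is a knight.
- Rose (knight) says "At least one of us is a knave" - this is TRUE because Sam is a knave.
- Sam (knave) says "Xander and I are the same type" - this is FALSE (a lie) because Sam is a knave and Xander is a knight.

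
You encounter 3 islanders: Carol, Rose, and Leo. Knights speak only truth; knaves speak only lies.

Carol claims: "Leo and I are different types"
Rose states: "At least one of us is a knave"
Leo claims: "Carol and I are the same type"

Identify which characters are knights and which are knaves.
Carol is a knight.
Rose is a knight.
Leo is a knave.

Verification:
- Carol (knight) says "Leo and I are different types" - this is TRUE because Carol is a knight and Leo is a knave.
- Rose (knight) says "At least one of us is a knave" - this is TRUE because Leo is a knave.
- Leo (knave) says "Carol and I are the same type" - this is FALSE (a lie) because Leo is a knave and Carol is a knight.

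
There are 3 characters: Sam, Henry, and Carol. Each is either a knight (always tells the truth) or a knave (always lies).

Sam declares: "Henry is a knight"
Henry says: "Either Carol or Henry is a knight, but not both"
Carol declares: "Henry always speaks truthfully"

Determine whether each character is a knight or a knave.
Sam is a knave.
Henry is a knave.
Carol is a knave.

Verification:
- Sam (knave) says "Henry is a knight" - this is FALSE (a lie) because Henry is a knave.
- Henry (knave) says "Either Carol or Henry is a knight, but not both" - this is FALSE (a lie) because Carol is a knave and Henry is a knave.
- Carol (knave) says "Henry always speaks truthfully" - this is FALSE (a lie) because Henry is a knave.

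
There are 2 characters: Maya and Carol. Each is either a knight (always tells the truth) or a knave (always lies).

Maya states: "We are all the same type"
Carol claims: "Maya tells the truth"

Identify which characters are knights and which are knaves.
Maya is a knight.
Carol is a knight.

Verification:
- Maya (knight) says "We are all the same type" - this is TRUE because Maya and Carol are knights.
- Carol (knight) says "Maya tells the truth" - this is TRUE because Maya is a knight.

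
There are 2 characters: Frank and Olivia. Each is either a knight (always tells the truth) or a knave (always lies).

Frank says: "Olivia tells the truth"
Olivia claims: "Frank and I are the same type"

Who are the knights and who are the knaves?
Frank is a knight.
Olivia is a knight.

Verification:
- Frank (knight) says "Olivia tells the truth" - this is TRUE because Olivia is a knight.
- Olivia (knight) says "Frank and I are the same type" - this is TRUE because Olivia is a knight and Frank is a knight.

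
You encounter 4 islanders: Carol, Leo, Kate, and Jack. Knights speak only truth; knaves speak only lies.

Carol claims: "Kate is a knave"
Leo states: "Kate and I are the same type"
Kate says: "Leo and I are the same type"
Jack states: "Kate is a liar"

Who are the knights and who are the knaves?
Carol is a knave.
Leo is a knight.
Kate is a knight.
Jack is a knave.

Verification:
- Carol (knave) says "Kate is a knave" - this is FALSE (a lie) because Kate is a knight.
- Leo (knight) says "Kate and I are the same type" - this is TRUE because Leo is a knight and Kate is a knight.
- Kate (knight) says "Leo and I are the same type" - this is TRUE because Kate is a knight and Leo is a knight.
- Jack (knave) says "Kate is a liar" - this is FALSE (a lie) because Kate is a knight.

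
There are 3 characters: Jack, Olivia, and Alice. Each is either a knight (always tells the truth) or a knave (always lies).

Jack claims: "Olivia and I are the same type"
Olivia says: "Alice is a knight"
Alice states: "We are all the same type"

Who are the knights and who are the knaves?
Jack is a knight.
Olivia is a knight.
Alice is a knight.

Verification:
- Jack (knight) says "Olivia and I are the same type" - this is TRUE because Jack is a knight and Olivia is a knight.
- Olivia (knight) says "Alice is a knight" - this is TRUE because Alice is a knight.
- Alice (knight) says "We are all the same type" - this is TRUE because Jack, Olivia, and Alice are knights.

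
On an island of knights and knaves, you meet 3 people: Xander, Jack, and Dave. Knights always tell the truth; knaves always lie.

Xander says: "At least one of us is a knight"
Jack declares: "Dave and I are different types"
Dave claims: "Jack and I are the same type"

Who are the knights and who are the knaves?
Xander is a knight.
Jack is a knight.
Dave is a knave.

Verification:
- Xander (knight) says "At least one of us is a knight" - this is TRUE because Xander and Jack are knights.
- Jack (knight) says "Dave and I are different types" - this is TRUE because Jack is a knight and Dave is a knave.
- Dave (knave) says "Jack and I are the same type" - this is FALSE (a lie) because Dave is a knave and Jack is a knight.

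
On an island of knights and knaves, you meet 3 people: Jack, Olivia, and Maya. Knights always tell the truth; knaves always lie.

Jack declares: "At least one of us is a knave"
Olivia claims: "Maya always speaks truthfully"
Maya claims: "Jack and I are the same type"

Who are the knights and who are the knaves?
Jack is a knight.
Olivia is a knave.
Maya is a knave.

Verification:
- Jack (knight) says "At least one of us is a knave" - this is TRUE because Olivia and Maya are knaves.
- Olivia (knave) says "Maya always speaks truthfully" - this is FALSE (a lie) because Maya is a knave.
- Maya (knave) says "Jack and I are the same type" - this is FALSE (a lie) because Maya is a knave and Jack is a knight.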